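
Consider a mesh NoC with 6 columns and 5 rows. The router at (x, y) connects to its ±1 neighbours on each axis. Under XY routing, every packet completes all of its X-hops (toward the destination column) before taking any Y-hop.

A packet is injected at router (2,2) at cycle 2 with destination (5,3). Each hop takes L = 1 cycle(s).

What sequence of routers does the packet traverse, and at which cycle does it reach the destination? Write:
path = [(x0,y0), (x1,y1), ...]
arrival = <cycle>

src (2,2)  cyc=2
E→(3,2)  cyc=3
E→(4,2)  cyc=4
E→(5,2)  cyc=5
N→(5,3)  cyc=6

path = [(2,2), (3,2), (4,2), (5,2), (5,3)]
arrival = 6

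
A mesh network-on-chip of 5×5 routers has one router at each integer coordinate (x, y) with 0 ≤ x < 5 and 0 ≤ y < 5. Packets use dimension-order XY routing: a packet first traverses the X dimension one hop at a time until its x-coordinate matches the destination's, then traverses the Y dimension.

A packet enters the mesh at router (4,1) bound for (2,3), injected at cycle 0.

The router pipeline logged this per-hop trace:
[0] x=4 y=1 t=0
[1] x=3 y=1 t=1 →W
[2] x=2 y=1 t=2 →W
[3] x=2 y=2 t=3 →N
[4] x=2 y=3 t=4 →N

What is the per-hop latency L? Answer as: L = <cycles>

L = 1

Δcyc across hop 0→1: 1 − 0 = 1.
Each hop adds L, hence L = 1.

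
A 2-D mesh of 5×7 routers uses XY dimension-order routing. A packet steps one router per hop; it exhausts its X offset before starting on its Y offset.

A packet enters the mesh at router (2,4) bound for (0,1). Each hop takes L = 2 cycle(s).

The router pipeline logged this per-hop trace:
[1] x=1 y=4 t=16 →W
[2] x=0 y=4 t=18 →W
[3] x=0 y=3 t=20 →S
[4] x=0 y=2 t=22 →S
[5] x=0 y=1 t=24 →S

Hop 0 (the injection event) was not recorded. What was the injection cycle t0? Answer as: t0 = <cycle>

The first recorded entry is hop 1 at cycle 16.
Subtract one hop: t0 = 16 − 2 = 14.

t0 = 14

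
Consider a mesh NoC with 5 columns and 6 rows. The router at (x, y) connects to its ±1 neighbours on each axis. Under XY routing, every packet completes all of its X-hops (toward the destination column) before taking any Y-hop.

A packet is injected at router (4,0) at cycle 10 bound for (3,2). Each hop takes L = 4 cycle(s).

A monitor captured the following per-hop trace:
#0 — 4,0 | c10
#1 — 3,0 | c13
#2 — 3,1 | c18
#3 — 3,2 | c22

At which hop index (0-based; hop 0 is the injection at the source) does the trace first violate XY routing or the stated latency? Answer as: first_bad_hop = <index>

hop 1: step (-1,+0), +3 cyc — BAD: Δcyc=3≠L

first_bad_hop = 1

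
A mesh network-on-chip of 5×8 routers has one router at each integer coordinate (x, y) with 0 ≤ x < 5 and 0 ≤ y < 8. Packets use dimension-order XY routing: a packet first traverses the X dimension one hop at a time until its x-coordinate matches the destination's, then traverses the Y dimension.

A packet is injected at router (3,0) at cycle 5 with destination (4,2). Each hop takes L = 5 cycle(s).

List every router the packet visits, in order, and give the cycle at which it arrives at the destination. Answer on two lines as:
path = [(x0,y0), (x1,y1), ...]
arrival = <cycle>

path = [(3,0), (4,0), (4,1), (4,2)]
arrival = 20

hop 0: (3,0) @ cyc 5
hop 1: (4,0) @ cyc 10  [E]
hop 2: (4,1) @ cyc 15  [N]
hop 3: (4,2) @ cyc 20  [N]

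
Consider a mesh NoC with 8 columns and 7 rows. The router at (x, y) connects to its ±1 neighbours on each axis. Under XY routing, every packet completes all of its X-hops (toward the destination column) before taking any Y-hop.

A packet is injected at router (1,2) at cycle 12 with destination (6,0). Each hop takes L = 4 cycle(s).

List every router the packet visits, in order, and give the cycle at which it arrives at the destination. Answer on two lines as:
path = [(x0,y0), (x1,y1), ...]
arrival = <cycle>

src (1,2)  cyc=12
E→(2,2)  cyc=16
E→(3,2)  cyc=20
E→(4,2)  cyc=24
E→(5,2)  cyc=28
E→(6,2)  cyc=32
S→(6,1)  cyc=36
S→(6,0)  cyc=40

path = [(1,2), (2,2), (3,2), (4,2), (5,2), (6,2), (6,1), (6,0)]
arrival = 40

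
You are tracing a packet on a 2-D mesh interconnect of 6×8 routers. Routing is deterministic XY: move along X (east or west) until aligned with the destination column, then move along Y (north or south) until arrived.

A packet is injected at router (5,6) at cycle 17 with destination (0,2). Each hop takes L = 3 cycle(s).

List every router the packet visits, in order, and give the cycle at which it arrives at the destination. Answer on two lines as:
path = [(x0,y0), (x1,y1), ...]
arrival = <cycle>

path = [(5,6), (4,6), (3,6), (2,6), (1,6), (0,6), (0,5), (0,4), (0,3), (0,2)]
arrival = 44

#0 — 5,6 | c17
#1 — 4,6 | c20 | W
#2 — 3,6 | c23 | W
#3 — 2,6 | c26 | W
#4 — 1,6 | c29 | W
#5 — 0,6 | c32 | W
#6 — 0,5 | c35 | S
#7 — 0,4 | c38 | S
#8 — 0,3 | c41 | S
#9 — 0,2 | c44 | S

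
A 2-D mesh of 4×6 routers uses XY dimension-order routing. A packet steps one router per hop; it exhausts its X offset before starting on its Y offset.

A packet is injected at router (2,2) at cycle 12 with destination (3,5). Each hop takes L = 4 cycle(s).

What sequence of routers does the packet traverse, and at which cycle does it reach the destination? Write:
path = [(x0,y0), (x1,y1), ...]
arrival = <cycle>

path = [(2,2), (3,2), (3,3), (3,4), (3,5)]
arrival = 28

  0. router=(2,2) cycle=12 (inject)
  1. router=(3,2) cycle=16 dir=E
  2. router=(3,3) cycle=20 dir=N
  3. router=(3,4) cycle=24 dir=N
  4. router=(3,5) cycle=28 dir=N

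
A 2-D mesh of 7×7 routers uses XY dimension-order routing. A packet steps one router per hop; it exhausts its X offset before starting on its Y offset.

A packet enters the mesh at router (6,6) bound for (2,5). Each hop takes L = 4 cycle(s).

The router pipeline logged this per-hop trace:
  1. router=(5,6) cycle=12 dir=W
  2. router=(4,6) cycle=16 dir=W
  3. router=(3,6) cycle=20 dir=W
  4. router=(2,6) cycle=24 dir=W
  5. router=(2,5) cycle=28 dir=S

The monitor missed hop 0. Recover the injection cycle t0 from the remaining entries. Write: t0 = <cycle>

Hop 1 reached at cycle 12; hop k is at t0 + k·L.
Subtract one hop: t0 = 12 − 4 = 8.

t0 = 8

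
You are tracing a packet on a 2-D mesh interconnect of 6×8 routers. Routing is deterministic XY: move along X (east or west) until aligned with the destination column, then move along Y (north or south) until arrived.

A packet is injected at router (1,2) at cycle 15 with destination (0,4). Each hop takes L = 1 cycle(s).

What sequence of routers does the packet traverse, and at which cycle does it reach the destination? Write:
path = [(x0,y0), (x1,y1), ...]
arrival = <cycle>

path = [(1,2), (0,2), (0,3), (0,4)]
arrival = 18

hop 0: (1,2) @ cyc 15
hop 1: (0,2) @ cyc 16  [W]
hop 2: (0,3) @ cyc 17  [N]
hop 3: (0,4) @ cyc 18  [N]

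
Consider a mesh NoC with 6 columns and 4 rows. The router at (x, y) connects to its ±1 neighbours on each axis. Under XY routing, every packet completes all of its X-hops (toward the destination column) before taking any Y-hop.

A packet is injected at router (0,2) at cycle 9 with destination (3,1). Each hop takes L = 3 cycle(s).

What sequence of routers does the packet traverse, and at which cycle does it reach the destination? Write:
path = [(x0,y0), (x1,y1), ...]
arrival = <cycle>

#0 — 0,2 | c9
#1 — 1,2 | c12 | E
#2 — 2,2 | c15 | E
#3 — 3,2 | c18 | E
#4 — 3,1 | c21 | S

path = [(0,2), (1,2), (2,2), (3,2), (3,1)]
arrival = 21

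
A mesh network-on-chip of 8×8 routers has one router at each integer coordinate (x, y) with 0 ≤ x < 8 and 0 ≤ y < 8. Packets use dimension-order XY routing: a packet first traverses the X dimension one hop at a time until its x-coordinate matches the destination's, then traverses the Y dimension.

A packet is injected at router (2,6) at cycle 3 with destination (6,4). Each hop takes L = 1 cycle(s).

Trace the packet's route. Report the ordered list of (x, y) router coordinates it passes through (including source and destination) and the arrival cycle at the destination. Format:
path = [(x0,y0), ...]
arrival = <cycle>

  0. router=(2,6) cycle=3 (inject)
  1. router=(3,6) cycle=4 dir=E
  2. router=(4,6) cycle=5 dir=E
  3. router=(5,6) cycle=6 dir=E
  4. router=(6,6) cycle=7 dir=E
  5. router=(6,5) cycle=8 dir=S
  6. router=(6,4) cycle=9 dir=S

path = [(2,6), (3,6), (4,6), (5,6), (6,6), (6,5), (6,4)]
arrival = 9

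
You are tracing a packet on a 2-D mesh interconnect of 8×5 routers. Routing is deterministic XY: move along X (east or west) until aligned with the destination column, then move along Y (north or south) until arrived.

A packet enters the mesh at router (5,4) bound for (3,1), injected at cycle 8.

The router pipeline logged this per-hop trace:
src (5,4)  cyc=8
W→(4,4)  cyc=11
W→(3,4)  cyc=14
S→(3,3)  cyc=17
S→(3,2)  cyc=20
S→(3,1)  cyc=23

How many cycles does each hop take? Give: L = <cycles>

L = 3

Δcyc across hop 0→1: 11 − 8 = 3.
One hop costs L cycles, so L = 3.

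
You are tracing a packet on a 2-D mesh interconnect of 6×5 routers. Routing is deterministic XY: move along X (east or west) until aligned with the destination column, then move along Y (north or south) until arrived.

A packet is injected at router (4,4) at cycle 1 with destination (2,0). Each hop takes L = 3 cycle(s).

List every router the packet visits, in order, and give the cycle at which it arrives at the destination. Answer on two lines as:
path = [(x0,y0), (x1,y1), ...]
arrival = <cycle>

path = [(4,4), (3,4), (2,4), (2,3), (2,2), (2,1), (2,0)]
arrival = 19

#0 — 4,4 | c1
#1 — 3,4 | c4 | W
#2 — 2,4 | c7 | W
#3 — 2,3 | c10 | S
#4 — 2,2 | c13 | S
#5 — 2,1 | c16 | S
#6 — 2,0 | c19 | S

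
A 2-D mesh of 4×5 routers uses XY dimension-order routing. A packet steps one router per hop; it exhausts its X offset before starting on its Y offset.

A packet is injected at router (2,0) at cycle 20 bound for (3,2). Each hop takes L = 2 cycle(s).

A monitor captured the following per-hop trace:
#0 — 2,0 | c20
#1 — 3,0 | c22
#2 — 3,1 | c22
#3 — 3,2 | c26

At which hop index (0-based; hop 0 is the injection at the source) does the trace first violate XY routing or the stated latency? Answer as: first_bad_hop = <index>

first_bad_hop = 2

  1: Δx=+1 Δy=+0 Δt=2 [ok]
  2: Δx=+0 Δy=+1 Δt=0 [BAD: Δcyc=0≠L]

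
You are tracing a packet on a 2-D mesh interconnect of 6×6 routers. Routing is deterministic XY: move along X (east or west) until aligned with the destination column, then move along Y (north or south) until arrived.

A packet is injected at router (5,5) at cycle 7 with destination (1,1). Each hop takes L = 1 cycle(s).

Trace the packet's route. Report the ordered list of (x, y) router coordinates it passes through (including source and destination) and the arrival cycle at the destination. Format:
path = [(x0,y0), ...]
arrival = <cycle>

path = [(5,5), (4,5), (3,5), (2,5), (1,5), (1,4), (1,3), (1,2), (1,1)]
arrival = 15

src (5,5)  cyc=7
W→(4,5)  cyc=8
W→(3,5)  cyc=9
W→(2,5)  cyc=10
W→(1,5)  cyc=11
S→(1,4)  cyc=12
S→(1,3)  cyc=13
S→(1,2)  cyc=14
S→(1,1)  cyc=15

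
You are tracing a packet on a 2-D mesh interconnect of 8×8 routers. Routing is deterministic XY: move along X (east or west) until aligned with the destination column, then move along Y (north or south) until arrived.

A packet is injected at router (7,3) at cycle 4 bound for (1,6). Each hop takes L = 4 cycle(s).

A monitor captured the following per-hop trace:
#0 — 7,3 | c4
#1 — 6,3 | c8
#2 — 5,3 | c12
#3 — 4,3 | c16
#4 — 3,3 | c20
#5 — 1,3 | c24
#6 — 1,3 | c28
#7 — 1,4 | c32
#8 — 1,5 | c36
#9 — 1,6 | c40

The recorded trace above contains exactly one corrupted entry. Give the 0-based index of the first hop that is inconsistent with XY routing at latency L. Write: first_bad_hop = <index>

first_bad_hop = 5

  1: Δx=-1 Δy=+0 Δt=4 [ok]
  2: Δx=-1 Δy=+0 Δt=4 [ok]
  3: Δx=-1 Δy=+0 Δt=4 [ok]
  4: Δx=-1 Δy=+0 Δt=4 [ok]
  5: Δx=-2 Δy=+0 Δt=4 [BAD: non-unit step]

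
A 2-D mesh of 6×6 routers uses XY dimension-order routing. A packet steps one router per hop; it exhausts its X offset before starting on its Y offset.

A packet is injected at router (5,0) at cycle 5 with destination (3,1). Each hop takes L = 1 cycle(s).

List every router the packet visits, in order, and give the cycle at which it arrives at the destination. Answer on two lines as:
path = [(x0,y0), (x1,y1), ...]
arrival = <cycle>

  0. router=(5,0) cycle=5 (inject)
  1. router=(4,0) cycle=6 dir=W
  2. router=(3,0) cycle=7 dir=W
  3. router=(3,1) cycle=8 dir=N

path = [(5,0), (4,0), (3,0), (3,1)]
arrival = 8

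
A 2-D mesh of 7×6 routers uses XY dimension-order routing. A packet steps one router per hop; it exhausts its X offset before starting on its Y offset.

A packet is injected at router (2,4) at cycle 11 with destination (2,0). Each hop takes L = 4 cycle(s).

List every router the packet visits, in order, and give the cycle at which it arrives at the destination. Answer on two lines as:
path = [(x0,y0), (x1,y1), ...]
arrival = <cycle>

path = [(2,4), (2,3), (2,2), (2,1), (2,0)]
arrival = 27

#0 — 2,4 | c11
#1 — 2,3 | c15 | S
#2 — 2,2 | c19 | S
#3 — 2,1 | c23 | S
#4 — 2,0 | c27 | S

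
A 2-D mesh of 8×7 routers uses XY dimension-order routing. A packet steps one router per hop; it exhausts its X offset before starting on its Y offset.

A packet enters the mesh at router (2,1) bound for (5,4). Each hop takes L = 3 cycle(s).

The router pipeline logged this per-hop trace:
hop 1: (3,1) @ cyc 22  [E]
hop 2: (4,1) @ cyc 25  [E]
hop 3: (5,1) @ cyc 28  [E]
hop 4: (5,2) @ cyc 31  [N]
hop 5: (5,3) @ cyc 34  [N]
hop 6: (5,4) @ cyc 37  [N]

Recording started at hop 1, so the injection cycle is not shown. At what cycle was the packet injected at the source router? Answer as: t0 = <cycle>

t0 = 19

The first recorded entry is hop 1 at cycle 22.
So t0 = 22 − 1·3 = 19.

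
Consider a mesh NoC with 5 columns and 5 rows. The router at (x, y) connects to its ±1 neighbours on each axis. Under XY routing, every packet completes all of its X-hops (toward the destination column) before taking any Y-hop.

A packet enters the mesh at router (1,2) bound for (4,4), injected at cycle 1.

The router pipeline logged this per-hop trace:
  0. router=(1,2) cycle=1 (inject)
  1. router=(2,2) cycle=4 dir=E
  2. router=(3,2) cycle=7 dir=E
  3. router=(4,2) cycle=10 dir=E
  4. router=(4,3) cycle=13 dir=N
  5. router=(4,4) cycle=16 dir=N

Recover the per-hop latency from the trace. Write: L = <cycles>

cyc[1] − cyc[0] = 4 − 1 = 3.
Per-hop latency L = Δcyc = 3.

L = 3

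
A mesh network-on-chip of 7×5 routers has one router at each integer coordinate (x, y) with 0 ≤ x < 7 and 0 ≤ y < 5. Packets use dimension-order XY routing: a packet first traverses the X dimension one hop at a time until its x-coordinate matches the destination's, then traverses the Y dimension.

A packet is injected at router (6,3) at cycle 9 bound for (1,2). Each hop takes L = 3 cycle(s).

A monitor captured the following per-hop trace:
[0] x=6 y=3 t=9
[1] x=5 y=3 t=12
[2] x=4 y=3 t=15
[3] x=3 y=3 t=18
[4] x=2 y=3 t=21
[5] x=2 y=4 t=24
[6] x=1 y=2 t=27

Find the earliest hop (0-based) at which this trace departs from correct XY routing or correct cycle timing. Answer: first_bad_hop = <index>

first_bad_hop = 5

check 1→ d=(-1,0) cyc+3: ok
check 2→ d=(-1,0) cyc+3: ok
check 3→ d=(-1,0) cyc+3: ok
check 4→ d=(-1,0) cyc+3: ok
check 5→ d=(0,1) cyc+3: BAD: Y-move but x=2≠1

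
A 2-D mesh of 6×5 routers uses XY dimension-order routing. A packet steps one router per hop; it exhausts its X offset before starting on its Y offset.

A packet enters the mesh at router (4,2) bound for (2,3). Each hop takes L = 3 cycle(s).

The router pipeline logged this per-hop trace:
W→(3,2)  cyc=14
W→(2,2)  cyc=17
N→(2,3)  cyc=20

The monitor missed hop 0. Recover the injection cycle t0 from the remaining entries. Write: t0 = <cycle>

t0 = 11

The first recorded entry is hop 1 at cycle 14.
Subtract one hop: t0 = 14 − 3 = 11.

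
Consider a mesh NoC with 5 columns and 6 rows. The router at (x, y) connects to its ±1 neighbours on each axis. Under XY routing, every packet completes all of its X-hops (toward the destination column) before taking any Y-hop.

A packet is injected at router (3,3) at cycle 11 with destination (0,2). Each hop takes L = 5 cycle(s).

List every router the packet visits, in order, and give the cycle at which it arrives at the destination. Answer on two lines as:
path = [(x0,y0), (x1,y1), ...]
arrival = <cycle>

  0. router=(3,3) cycle=11 (inject)
  1. router=(2,3) cycle=16 dir=W
  2. router=(1,3) cycle=21 dir=W
  3. router=(0,3) cycle=26 dir=W
  4. router=(0,2) cycle=31 dir=S

path = [(3,3), (2,3), (1,3), (0,3), (0,2)]
arrival = 31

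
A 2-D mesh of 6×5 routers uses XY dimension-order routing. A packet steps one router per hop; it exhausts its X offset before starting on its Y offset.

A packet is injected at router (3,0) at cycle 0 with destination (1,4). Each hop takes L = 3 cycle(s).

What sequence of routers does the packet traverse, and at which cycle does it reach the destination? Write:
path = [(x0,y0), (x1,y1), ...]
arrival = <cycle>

  0. router=(3,0) cycle=0 (inject)
  1. router=(2,0) cycle=3 dir=W
  2. router=(1,0) cycle=6 dir=W
  3. router=(1,1) cycle=9 dir=N
  4. router=(1,2) cycle=12 dir=N
  5. router=(1,3) cycle=15 dir=N
  6. router=(1,4) cycle=18 dir=N

path = [(3,0), (2,0), (1,0), (1,1), (1,2), (1,3), (1,4)]
arrival = 18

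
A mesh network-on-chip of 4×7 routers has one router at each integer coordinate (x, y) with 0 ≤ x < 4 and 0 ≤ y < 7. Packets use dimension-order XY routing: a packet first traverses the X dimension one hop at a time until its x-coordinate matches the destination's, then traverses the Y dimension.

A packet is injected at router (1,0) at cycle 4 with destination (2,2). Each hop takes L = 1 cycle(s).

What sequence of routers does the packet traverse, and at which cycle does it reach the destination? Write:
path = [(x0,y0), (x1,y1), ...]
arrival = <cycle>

path = [(1,0), (2,0), (2,1), (2,2)]
arrival = 7

hop 0: (1,0) @ cyc 4
hop 1: (2,0) @ cyc 5  [E]
hop 2: (2,1) @ cyc 6  [N]
hop 3: (2,2) @ cyc 7  [N]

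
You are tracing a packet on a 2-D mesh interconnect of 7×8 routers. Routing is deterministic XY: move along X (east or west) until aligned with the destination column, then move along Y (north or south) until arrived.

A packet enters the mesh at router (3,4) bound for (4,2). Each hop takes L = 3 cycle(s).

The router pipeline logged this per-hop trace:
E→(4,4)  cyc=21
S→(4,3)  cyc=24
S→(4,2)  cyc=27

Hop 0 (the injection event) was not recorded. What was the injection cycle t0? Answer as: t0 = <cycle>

t0 = 18

cyc[1] = 21 and cyc[k] = t0 + k·L for every k.
Therefore t0 = 21 − L = 18.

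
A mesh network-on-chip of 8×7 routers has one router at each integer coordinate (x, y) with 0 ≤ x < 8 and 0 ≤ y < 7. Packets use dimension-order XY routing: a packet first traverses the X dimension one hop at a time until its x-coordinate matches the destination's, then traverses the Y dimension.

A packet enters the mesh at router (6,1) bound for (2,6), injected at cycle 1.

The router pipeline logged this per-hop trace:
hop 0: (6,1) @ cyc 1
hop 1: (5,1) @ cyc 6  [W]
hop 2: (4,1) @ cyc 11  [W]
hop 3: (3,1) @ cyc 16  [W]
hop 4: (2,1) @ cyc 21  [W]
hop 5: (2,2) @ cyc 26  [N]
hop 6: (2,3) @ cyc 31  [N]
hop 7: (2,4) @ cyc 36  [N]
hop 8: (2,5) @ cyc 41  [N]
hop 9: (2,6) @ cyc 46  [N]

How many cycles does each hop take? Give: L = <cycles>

cyc[1] − cyc[0] = 6 − 1 = 5.
One hop costs L cycles, so L = 5.

L = 5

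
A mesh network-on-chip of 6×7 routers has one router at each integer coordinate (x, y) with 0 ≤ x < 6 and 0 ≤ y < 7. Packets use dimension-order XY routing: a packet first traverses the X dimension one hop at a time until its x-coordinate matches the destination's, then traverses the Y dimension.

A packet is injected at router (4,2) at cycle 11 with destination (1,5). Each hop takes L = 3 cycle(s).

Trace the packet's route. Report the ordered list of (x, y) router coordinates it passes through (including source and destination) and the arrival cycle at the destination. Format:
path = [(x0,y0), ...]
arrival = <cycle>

path = [(4,2), (3,2), (2,2), (1,2), (1,3), (1,4), (1,5)]
arrival = 29

t=11: at (4,2)
t=14: at (3,2) after W
t=17: at (2,2) after W
t=20: at (1,2) after W
t=23: at (1,3) after N
t=26: at (1,4) after N
t=29: at (1,5) after N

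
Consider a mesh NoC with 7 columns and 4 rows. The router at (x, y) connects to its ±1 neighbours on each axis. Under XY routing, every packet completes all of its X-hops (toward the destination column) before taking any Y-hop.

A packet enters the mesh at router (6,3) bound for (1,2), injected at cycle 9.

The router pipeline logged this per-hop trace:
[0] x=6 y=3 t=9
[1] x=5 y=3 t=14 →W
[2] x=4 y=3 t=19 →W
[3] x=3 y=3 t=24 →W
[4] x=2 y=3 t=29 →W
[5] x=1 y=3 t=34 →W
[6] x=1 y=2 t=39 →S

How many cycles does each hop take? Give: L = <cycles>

cyc[1] − cyc[0] = 14 − 9 = 5.
Each hop adds L, hence L = 5.

L = 5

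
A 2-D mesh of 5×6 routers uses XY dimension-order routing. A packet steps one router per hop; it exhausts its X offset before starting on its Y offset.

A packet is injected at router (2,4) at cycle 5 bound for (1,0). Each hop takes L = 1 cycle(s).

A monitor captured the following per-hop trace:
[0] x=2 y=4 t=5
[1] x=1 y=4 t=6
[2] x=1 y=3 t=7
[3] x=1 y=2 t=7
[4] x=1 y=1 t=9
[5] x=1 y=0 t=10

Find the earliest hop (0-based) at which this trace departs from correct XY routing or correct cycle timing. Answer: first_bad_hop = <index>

  1: Δx=-1 Δy=+0 Δt=1 [ok]
  2: Δx=+0 Δy=-1 Δt=1 [ok]
  3: Δx=+0 Δy=-1 Δt=0 [BAD: Δcyc=0≠L]

first_bad_hop = 3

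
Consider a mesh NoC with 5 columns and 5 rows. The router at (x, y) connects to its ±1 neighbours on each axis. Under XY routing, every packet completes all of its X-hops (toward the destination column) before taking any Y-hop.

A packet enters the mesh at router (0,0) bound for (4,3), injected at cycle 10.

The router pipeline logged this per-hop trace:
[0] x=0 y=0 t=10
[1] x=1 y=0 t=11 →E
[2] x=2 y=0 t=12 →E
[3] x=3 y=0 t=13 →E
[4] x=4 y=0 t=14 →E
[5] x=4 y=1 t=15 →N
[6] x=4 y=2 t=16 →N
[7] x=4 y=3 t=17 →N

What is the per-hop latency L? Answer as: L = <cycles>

L = 1

From hop 0 (10) to hop 1 (11): +1 cycles.
Each hop adds L, hence L = 1.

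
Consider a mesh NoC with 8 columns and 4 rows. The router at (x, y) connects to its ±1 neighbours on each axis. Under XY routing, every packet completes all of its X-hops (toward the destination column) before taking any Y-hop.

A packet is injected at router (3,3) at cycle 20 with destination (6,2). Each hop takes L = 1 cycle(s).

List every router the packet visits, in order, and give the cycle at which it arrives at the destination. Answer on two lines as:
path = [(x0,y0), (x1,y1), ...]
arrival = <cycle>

path = [(3,3), (4,3), (5,3), (6,3), (6,2)]
arrival = 24

  0. router=(3,3) cycle=20 (inject)
  1. router=(4,3) cycle=21 dir=E
  2. router=(5,3) cycle=22 dir=E
  3. router=(6,3) cycle=23 dir=E
  4. router=(6,2) cycle=24 dir=S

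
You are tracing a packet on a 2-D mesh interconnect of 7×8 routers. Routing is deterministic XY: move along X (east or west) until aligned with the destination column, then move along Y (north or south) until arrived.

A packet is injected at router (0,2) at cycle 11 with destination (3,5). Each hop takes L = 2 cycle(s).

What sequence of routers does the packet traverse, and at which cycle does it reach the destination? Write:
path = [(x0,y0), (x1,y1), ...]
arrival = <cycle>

path = [(0,2), (1,2), (2,2), (3,2), (3,3), (3,4), (3,5)]
arrival = 23

hop 0: (0,2) @ cyc 11
hop 1: (1,2) @ cyc 13  [E]
hop 2: (2,2) @ cyc 15  [E]
hop 3: (3,2) @ cyc 17  [E]
hop 4: (3,3) @ cyc 19  [N]
hop 5: (3,4) @ cyc 21  [N]
hop 6: (3,5) @ cyc 23  [N]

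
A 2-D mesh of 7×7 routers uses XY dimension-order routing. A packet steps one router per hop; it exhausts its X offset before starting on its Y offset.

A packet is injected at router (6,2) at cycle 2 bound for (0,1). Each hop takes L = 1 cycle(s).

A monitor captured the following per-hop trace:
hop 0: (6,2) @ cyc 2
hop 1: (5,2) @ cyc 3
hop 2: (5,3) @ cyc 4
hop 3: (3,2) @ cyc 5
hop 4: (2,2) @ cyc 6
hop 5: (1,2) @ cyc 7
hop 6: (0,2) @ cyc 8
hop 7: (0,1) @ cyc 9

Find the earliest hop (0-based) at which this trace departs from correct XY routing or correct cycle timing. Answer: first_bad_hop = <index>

first_bad_hop = 2

  1: Δx=-1 Δy=+0 Δt=1 [ok]
  2: Δx=+0 Δy=+1 Δt=1 [BAD: Y-move but x=5≠0]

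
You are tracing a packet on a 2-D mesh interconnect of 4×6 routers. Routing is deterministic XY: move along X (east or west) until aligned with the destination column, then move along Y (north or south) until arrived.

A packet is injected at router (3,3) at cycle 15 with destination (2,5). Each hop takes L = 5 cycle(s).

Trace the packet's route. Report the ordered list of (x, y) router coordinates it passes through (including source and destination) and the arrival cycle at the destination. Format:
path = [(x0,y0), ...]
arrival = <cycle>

[0] x=3 y=3 t=15
[1] x=2 y=3 t=20 →W
[2] x=2 y=4 t=25 →N
[3] x=2 y=5 t=30 →N

path = [(3,3), (2,3), (2,4), (2,5)]
arrival = 30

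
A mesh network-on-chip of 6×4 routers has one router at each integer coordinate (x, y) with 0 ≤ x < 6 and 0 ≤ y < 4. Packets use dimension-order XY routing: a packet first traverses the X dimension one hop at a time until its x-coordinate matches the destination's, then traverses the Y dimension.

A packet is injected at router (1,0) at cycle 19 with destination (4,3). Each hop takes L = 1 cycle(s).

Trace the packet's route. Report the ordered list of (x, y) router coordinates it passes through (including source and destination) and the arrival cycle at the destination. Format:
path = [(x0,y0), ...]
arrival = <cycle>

#0 — 1,0 | c19
#1 — 2,0 | c20 | E
#2 — 3,0 | c21 | E
#3 — 4,0 | c22 | E
#4 — 4,1 | c23 | N
#5 — 4,2 | c24 | N
#6 — 4,3 | c25 | N

path = [(1,0), (2,0), (3,0), (4,0), (4,1), (4,2), (4,3)]
arrival = 25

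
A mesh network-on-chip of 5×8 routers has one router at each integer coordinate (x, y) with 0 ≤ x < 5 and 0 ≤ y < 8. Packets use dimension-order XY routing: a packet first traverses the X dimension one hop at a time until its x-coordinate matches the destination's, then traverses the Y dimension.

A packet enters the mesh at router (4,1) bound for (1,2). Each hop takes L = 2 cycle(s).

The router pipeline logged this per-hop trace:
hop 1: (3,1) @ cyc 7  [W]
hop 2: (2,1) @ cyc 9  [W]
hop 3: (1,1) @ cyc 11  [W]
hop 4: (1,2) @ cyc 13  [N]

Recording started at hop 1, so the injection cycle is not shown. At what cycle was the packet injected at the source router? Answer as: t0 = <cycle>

t0 = 5

cyc[1] = 7 and cyc[k] = t0 + k·L for every k.
t0 = cyc[1] − L = 7 − 2 = 5.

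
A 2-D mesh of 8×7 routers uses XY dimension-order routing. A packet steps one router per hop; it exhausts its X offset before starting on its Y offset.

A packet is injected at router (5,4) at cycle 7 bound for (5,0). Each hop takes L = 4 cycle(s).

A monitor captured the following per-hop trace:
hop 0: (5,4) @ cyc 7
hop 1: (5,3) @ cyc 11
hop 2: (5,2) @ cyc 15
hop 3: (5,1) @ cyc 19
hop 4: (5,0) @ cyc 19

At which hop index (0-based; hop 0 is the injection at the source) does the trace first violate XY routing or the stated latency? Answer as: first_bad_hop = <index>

[1] (+0,-1) / 4c ⇒ ok
[2] (+0,-1) / 4c ⇒ ok
[3] (+0,-1) / 4c ⇒ ok
[4] (+0,-1) / 0c ⇒ BAD: Δcyc=0≠L

first_bad_hop = 4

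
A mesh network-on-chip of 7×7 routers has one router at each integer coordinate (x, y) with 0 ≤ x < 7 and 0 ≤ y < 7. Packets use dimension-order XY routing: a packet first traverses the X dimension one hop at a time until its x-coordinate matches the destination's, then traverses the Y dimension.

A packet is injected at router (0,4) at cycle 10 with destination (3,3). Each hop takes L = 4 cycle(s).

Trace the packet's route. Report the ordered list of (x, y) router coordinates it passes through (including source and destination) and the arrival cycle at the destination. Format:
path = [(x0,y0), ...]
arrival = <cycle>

path = [(0,4), (1,4), (2,4), (3,4), (3,3)]
arrival = 26

t=10: at (0,4)
t=14: at (1,4) after E
t=18: at (2,4) after E
t=22: at (3,4) after E
t=26: at (3,3) after S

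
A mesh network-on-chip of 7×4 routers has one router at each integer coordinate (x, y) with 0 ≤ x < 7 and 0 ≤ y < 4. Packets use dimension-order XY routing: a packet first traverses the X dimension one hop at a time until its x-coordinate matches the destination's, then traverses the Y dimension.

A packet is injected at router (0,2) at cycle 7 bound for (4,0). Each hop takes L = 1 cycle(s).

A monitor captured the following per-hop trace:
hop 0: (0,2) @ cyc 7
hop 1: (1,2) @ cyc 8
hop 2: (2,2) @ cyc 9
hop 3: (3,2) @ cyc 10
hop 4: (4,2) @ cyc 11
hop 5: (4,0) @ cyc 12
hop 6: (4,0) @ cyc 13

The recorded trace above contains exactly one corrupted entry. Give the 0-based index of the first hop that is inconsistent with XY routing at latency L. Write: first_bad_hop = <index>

check 1→ d=(1,0) cyc+1: ok
check 2→ d=(1,0) cyc+1: ok
check 3→ d=(1,0) cyc+1: ok
check 4→ d=(1,0) cyc+1: ok
check 5→ d=(0,-2) cyc+1: BAD: non-unit step

first_bad_hop = 5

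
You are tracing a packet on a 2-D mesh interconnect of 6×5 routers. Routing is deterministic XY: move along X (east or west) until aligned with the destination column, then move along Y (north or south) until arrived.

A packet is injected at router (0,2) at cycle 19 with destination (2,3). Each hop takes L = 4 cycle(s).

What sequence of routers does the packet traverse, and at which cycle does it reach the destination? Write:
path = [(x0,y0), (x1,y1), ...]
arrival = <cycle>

  0. router=(0,2) cycle=19 (inject)
  1. router=(1,2) cycle=23 dir=E
  2. router=(2,2) cycle=27 dir=E
  3. router=(2,3) cycle=31 dir=N

path = [(0,2), (1,2), (2,2), (2,3)]
arrival = 31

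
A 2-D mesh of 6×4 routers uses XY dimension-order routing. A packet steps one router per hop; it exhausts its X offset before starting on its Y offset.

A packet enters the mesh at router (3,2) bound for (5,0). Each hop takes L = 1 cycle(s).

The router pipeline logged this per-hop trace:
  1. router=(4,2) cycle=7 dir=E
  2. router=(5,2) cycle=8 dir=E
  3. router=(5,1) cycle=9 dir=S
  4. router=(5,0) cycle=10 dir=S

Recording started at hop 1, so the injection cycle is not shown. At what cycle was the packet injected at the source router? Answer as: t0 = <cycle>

cyc[1] = 7 and cyc[k] = t0 + k·L for every k.
So t0 = 7 − 1·1 = 6.

t0 = 6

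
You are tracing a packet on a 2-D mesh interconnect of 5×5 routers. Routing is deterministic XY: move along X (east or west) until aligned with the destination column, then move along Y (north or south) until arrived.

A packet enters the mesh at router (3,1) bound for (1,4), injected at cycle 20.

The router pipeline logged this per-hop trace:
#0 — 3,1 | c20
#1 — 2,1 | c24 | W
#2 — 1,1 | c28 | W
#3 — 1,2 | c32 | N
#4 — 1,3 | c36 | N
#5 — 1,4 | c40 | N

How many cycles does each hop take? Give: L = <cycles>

L = 4

Δcyc across hop 0→1: 24 − 20 = 4.
That increment is L by definition: L = 4.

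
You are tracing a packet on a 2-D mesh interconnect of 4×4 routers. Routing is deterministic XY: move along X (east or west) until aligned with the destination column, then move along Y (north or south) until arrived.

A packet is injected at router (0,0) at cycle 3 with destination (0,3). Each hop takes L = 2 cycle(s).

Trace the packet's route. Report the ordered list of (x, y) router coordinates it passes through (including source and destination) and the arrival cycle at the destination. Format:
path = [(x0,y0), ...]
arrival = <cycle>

  0. router=(0,0) cycle=3 (inject)
  1. router=(0,1) cycle=5 dir=N
  2. router=(0,2) cycle=7 dir=N
  3. router=(0,3) cycle=9 dir=N

path = [(0,0), (0,1), (0,2), (0,3)]
arrival = 9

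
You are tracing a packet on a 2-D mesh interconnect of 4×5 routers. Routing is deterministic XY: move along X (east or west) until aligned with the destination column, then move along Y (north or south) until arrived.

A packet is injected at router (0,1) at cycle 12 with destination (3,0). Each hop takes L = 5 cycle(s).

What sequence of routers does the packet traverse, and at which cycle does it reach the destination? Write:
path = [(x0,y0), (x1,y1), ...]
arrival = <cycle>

  0. router=(0,1) cycle=12 (inject)
  1. router=(1,1) cycle=17 dir=E
  2. router=(2,1) cycle=22 dir=E
  3. router=(3,1) cycle=27 dir=E
  4. router=(3,0) cycle=32 dir=S

path = [(0,1), (1,1), (2,1), (3,1), (3,0)]
arrival = 32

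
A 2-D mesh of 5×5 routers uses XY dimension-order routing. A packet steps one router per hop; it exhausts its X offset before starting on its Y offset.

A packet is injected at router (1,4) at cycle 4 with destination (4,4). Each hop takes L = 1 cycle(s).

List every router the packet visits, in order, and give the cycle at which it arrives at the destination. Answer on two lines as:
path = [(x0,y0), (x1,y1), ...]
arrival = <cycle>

hop 0: (1,4) @ cyc 4
hop 1: (2,4) @ cyc 5  [E]
hop 2: (3,4) @ cyc 6  [E]
hop 3: (4,4) @ cyc 7  [E]

path = [(1,4), (2,4), (3,4), (4,4)]
arrival = 7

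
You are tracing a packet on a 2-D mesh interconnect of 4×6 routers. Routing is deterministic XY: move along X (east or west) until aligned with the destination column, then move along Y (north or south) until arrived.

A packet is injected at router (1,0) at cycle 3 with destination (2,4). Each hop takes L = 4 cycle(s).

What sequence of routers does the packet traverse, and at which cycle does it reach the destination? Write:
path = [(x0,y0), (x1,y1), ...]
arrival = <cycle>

  0. router=(1,0) cycle=3 (inject)
  1. router=(2,0) cycle=7 dir=E
  2. router=(2,1) cycle=11 dir=N
  3. router=(2,2) cycle=15 dir=N
  4. router=(2,3) cycle=19 dir=N
  5. router=(2,4) cycle=23 dir=N

path = [(1,0), (2,0), (2,1), (2,2), (2,3), (2,4)]
arrival = 23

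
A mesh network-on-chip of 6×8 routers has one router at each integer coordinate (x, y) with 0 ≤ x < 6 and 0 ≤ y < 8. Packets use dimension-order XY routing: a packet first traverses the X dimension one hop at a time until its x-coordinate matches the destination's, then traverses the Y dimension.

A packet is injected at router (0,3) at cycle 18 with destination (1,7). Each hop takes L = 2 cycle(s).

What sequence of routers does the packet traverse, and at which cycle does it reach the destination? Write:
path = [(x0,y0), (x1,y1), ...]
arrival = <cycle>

#0 — 0,3 | c18
#1 — 1,3 | c20 | E
#2 — 1,4 | c22 | N
#3 — 1,5 | c24 | N
#4 — 1,6 | c26 | N
#5 — 1,7 | c28 | N

path = [(0,3), (1,3), (1,4), (1,5), (1,6), (1,7)]
arrival = 28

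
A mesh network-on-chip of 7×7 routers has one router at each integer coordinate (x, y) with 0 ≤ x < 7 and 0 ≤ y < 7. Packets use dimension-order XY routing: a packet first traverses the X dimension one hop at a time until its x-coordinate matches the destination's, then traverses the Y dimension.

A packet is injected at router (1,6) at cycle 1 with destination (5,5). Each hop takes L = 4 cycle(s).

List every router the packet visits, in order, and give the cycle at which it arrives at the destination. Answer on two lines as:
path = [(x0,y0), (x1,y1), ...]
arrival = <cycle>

path = [(1,6), (2,6), (3,6), (4,6), (5,6), (5,5)]
arrival = 21

t=1: at (1,6)
t=5: at (2,6) after E
t=9: at (3,6) after E
t=13: at (4,6) after E
t=17: at (5,6) after E
t=21: at (5,5) after S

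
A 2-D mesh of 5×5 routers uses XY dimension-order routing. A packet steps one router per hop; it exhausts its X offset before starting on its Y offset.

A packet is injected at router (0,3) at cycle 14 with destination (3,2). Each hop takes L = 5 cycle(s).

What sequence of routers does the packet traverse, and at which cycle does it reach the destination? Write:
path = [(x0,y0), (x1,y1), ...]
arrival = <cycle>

path = [(0,3), (1,3), (2,3), (3,3), (3,2)]
arrival = 34

  0. router=(0,3) cycle=14 (inject)
  1. router=(1,3) cycle=19 dir=E
  2. router=(2,3) cycle=24 dir=E
  3. router=(3,3) cycle=29 dir=E
  4. router=(3,2) cycle=34 dir=S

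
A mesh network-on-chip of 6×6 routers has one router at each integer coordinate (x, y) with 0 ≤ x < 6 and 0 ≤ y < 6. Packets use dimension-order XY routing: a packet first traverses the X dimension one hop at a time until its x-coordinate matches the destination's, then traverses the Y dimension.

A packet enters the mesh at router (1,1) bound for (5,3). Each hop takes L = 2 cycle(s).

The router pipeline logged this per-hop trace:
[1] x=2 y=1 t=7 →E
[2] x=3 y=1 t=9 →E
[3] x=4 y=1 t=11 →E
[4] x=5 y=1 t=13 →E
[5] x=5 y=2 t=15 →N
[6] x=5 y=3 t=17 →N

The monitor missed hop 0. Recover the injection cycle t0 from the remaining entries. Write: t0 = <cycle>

Hop 1 reached at cycle 7; hop k is at t0 + k·L.
t0 = cyc[1] − L = 7 − 2 = 5.

t0 = 5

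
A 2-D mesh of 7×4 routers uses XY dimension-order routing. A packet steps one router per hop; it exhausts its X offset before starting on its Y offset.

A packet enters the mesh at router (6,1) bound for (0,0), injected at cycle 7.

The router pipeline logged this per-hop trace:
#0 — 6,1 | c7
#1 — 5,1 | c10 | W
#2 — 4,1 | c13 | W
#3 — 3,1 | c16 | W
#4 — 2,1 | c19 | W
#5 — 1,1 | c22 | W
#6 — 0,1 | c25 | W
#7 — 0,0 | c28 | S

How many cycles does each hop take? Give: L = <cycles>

Between hops 0 and 1 the cycle counter advances 10 − 7 = 3.
Each hop adds L, hence L = 3.

L = 3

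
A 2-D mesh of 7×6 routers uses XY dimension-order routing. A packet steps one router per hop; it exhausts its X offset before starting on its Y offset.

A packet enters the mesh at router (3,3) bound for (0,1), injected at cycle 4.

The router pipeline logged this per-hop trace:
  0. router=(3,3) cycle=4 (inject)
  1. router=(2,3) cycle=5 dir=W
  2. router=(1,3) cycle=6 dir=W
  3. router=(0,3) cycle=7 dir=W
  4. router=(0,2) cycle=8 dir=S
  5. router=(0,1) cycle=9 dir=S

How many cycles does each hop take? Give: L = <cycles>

cyc[1] − cyc[0] = 5 − 4 = 1.
That increment is L by definition: L = 1.

L = 1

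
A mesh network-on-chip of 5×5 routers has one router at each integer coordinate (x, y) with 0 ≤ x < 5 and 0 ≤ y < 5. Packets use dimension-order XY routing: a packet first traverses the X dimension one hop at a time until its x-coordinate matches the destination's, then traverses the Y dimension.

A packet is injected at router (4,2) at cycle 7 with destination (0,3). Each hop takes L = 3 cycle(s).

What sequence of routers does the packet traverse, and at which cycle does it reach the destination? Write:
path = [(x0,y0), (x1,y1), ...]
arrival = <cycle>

t=7: at (4,2)
t=10: at (3,2) after W
t=13: at (2,2) after W
t=16: at (1,2) after W
t=19: at (0,2) after W
t=22: at (0,3) after N

path = [(4,2), (3,2), (2,2), (1,2), (0,2), (0,3)]
arrival = 22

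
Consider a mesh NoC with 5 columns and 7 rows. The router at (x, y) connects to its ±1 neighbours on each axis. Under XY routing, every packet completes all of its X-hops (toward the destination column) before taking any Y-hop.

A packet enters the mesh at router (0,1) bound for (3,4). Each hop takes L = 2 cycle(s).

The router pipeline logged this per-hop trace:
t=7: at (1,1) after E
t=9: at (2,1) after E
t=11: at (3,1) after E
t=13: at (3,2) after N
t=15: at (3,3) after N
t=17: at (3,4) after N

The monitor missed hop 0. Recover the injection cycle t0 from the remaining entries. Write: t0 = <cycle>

Hop 1 reached at cycle 7; hop k is at t0 + k·L.
Therefore t0 = 7 − L = 5.

t0 = 5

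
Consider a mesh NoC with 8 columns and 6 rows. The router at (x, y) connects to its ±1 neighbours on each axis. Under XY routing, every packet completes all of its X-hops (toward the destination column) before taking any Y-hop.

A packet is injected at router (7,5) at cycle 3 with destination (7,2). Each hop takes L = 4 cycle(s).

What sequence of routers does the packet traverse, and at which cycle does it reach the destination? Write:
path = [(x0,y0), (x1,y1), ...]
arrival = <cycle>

[0] x=7 y=5 t=3
[1] x=7 y=4 t=7 →S
[2] x=7 y=3 t=11 →S
[3] x=7 y=2 t=15 →S

path = [(7,5), (7,4), (7,3), (7,2)]
arrival = 15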